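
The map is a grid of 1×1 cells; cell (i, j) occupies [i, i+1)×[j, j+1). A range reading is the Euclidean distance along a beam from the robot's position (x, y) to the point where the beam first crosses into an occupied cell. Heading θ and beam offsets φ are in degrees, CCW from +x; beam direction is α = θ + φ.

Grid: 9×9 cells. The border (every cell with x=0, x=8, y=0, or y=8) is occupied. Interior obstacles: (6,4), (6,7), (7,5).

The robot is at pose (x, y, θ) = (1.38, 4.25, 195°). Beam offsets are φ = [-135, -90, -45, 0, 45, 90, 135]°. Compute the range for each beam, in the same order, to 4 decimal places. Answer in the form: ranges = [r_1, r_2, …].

beam 1: φ=-135°, α=60°
  d=(0.5000,0.8660)  start (1,4)  tX=1.2400 tY=0.8660  stride 1/|dx|=2.0000 1/|dy|=1.1547
    cross y-line → (1,5), t=0.8660
    cross x-line → (2,5), t=1.2400
    cross y-line → (2,6), t=2.0207
    cross y-line → (2,7), t=3.1754
    cross x-line → (3,7), t=3.2400
    cross y-line → (3,8), t=4.3301 (wall)
  → r_1 = 4.3301
beam 2: φ=-90°, α=105°
  d=(-0.2588,0.9659)  start (1,4)  tX=1.4682 tY=0.7765  stride 1/|dx|=3.8637 1/|dy|=1.0353
    cross y-line → (1,5), t=0.7765
    cross x-line → (0,5), t=1.4682 (wall)
  → r_2 = 1.4682
beam 3: φ=-45°, α=150°
  d=(-0.8660,0.5000)  start (1,4)  tX=0.4388 tY=1.5000  stride 1/|dx|=1.1547 1/|dy|=2.0000
    cross x-line → (0,4), t=0.4388 (wall)
  → r_3 = 0.4388
beam 4: φ=0°, α=195°
  d=(-0.9659,-0.2588)  start (1,4)  tX=0.3934 tY=0.9659  stride 1/|dx|=1.0353 1/|dy|=3.8637
    cross x-line → (0,4), t=0.3934 (wall)
  → r_4 = 0.3934
beam 5: φ=45°, α=240°
  d=(-0.5000,-0.8660)  start (1,4)  tX=0.7600 tY=0.2887  stride 1/|dx|=2.0000 1/|dy|=1.1547
    cross y-line → (1,3), t=0.2887
    cross x-line → (0,3), t=0.7600 (wall)
  → r_5 = 0.7600
beam 6: φ=90°, α=285°
  d=(0.2588,-0.9659)  start (1,4)  tX=2.3955 tY=0.2588  stride 1/|dx|=3.8637 1/|dy|=1.0353
    cross y-line → (1,3), t=0.2588
    cross y-line → (1,2), t=1.2941
    cross y-line → (1,1), t=2.3294
    cross x-line → (2,1), t=2.3955
    cross y-line → (2,0), t=3.3646 (wall)
  → r_6 = 3.3646
beam 7: φ=135°, α=330°
  d=(0.8660,-0.5000)  start (1,4)  tX=0.7159 tY=0.5000  stride 1/|dx|=1.1547 1/|dy|=2.0000
    cross y-line → (1,3), t=0.5000
    cross x-line → (2,3), t=0.7159
    cross x-line → (3,3), t=1.8706
    cross y-line → (3,2), t=2.5000
    cross x-line → (4,2), t=3.0253
    cross x-line → (5,2), t=4.1800
    cross y-line → (5,1), t=4.5000
    cross x-line → (6,1), t=5.3347
    cross x-line → (7,1), t=6.4894
    cross y-line → (7,0), t=6.5000 (wall)
  → r_7 = 6.5000

ranges = [4.3301, 1.4682, 0.4388, 0.3934, 0.7600, 3.3646, 6.5000]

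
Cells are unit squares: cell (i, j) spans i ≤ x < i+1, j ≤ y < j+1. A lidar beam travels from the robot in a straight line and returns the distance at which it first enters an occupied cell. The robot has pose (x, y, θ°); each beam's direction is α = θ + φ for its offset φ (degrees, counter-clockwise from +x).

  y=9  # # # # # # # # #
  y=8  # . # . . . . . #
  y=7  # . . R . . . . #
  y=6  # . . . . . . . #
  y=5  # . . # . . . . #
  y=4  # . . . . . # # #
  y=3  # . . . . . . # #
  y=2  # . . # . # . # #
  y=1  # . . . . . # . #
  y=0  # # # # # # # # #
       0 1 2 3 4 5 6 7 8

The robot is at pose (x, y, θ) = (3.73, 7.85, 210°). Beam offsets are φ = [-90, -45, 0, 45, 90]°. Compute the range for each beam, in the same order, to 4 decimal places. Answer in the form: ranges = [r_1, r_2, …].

beam 1: φ=-90°, α=120°
  direction (-0.5000, 0.8660); cell (3,7); t to first gridline: x 1.4600, y 0.1732 (then +2.0000 / +1.1547)
    (3,8) via y @ 0.1732
    (3,9) via y @ 1.3279  # hit
  → r_1 = 1.3279
beam 2: φ=-45°, α=165°
  direction (-0.9659, 0.2588); cell (3,7); t to first gridline: x 0.7558, y 0.5796 (then +1.0353 / +3.8637)
    (3,8) via y @ 0.5796
    (2,8) via x @ 0.7558  # hit
  → r_2 = 0.7558
beam 3: φ=0°, α=210°
  direction (-0.8660, -0.5000); cell (3,7); t to first gridline: x 0.8429, y 1.7000 (then +1.1547 / +2.0000)
    (2,7) via x @ 0.8429
    (2,6) via y @ 1.7000
    (1,6) via x @ 1.9976
    (0,6) via x @ 3.1523  # hit
  → r_3 = 3.1523
beam 4: φ=45°, α=255°
  direction (-0.2588, -0.9659); cell (3,7); t to first gridline: x 2.8205, y 0.8800 (then +3.8637 / +1.0353)
    (3,6) via y @ 0.8800
    (3,5) via y @ 1.9153  # hit
  → r_4 = 1.9153
beam 5: φ=90°, α=300°
  direction (0.5000, -0.8660); cell (3,7); t to first gridline: x 0.5400, y 0.9815 (then +2.0000 / +1.1547)
    (4,7) via x @ 0.5400
    (4,6) via y @ 0.9815
    (4,5) via y @ 2.1362
    (5,5) via x @ 2.5400
    (5,4) via y @ 3.2909
    (5,3) via y @ 4.4456
    (6,3) via x @ 4.5400
    (6,2) via y @ 5.6003
    (7,2) via x @ 6.5400  # hit
  → r_5 = 6.5400

ranges = [1.3279, 0.7558, 3.1523, 1.9153, 6.5400]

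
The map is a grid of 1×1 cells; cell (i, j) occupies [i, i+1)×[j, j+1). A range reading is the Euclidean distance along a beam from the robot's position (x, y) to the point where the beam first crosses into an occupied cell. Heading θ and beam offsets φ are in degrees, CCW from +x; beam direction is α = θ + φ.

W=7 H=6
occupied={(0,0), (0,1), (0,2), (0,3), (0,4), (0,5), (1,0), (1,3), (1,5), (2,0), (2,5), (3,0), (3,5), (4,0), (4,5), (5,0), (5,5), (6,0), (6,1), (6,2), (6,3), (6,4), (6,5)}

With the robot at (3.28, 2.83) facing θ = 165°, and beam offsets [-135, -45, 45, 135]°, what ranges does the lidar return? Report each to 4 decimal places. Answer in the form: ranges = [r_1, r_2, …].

beam 1: φ=-135°, α=30°
  dir = (cos 30°, sin 30°) = (0.8660, 0.5000); from cell (3,2)
  next x-line at t=0.8314, next y-line at t=0.3400; Δt_x=1.1547, Δt_y=2.0000
    y: enter (3,3) at t=0.3400
    x: enter (4,3) at t=0.8314
    x: enter (5,3) at t=1.9861
    y: enter (5,4) at t=2.3400
    x: enter (6,4) at t=3.1408 ← occupied
  → r_1 = 3.1408
beam 2: φ=-45°, α=120°
  dir = (cos 120°, sin 120°) = (-0.5000, 0.8660); from cell (3,2)
  next x-line at t=0.5600, next y-line at t=0.1963; Δt_x=2.0000, Δt_y=1.1547
    y: enter (3,3) at t=0.1963
    x: enter (2,3) at t=0.5600
    y: enter (2,4) at t=1.3510
    y: enter (2,5) at t=2.5057 ← occupied
  → r_2 = 2.5057
beam 3: φ=45°, α=210°
  dir = (cos 210°, sin 210°) = (-0.8660, -0.5000); from cell (3,2)
  next x-line at t=0.3233, next y-line at t=1.6600; Δt_x=1.1547, Δt_y=2.0000
    x: enter (2,2) at t=0.3233
    x: enter (1,2) at t=1.4780
    y: enter (1,1) at t=1.6600
    x: enter (0,1) at t=2.6327 ← occupied
  → r_3 = 2.6327
beam 4: φ=135°, α=300°
  dir = (cos 300°, sin 300°) = (0.5000, -0.8660); from cell (3,2)
  next x-line at t=1.4400, next y-line at t=0.9584; Δt_x=2.0000, Δt_y=1.1547
    y: enter (3,1) at t=0.9584
    x: enter (4,1) at t=1.4400
    y: enter (4,0) at t=2.1131 ← occupied
  → r_4 = 2.1131

ranges = [3.1408, 2.5057, 2.6327, 2.1131]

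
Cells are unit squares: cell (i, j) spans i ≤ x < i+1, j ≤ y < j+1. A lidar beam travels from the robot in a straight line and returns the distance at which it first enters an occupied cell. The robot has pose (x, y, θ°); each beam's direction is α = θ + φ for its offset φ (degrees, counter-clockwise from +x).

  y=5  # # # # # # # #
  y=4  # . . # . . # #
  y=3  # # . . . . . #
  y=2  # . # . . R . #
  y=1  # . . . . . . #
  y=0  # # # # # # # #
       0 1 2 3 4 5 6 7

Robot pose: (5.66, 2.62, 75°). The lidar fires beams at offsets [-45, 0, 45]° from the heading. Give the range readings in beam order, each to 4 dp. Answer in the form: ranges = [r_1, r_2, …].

ranges = [1.5473, 1.4287, 2.7482]

beam 1: φ=-45°, α=30°
  d=(0.8660,0.5000)  start (5,2)  tX=0.3926 tY=0.7600  stride 1/|dx|=1.1547 1/|dy|=2.0000
    cross x-line → (6,2), t=0.3926
    cross y-line → (6,3), t=0.7600
    cross x-line → (7,3), t=1.5473 (wall)
  → r_1 = 1.5473
beam 2: φ=0°, α=75°
  d=(0.2588,0.9659)  start (5,2)  tX=1.3137 tY=0.3934  stride 1/|dx|=3.8637 1/|dy|=1.0353
    cross y-line → (5,3), t=0.3934
    cross x-line → (6,3), t=1.3137
    cross y-line → (6,4), t=1.4287 (wall)
  → r_2 = 1.4287
beam 3: φ=45°, α=120°
  d=(-0.5000,0.8660)  start (5,2)  tX=1.3200 tY=0.4388  stride 1/|dx|=2.0000 1/|dy|=1.1547
    cross y-line → (5,3), t=0.4388
    cross x-line → (4,3), t=1.3200
    cross y-line → (4,4), t=1.5935
    cross y-line → (4,5), t=2.7482 (wall)
  → r_3 = 2.7482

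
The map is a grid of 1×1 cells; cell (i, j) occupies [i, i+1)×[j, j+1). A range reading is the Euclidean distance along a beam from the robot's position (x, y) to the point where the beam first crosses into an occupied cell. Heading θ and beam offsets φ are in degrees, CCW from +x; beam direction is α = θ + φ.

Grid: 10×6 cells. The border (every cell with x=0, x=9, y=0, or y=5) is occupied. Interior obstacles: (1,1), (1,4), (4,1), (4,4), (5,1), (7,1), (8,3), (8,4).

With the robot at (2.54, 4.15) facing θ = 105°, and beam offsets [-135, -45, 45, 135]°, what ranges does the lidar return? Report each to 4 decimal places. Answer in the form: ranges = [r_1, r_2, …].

beam 1: φ=-135°, α=330°
  dir = (cos 330°, sin 330°) = (0.8660, -0.5000); from cell (2,4)
  next x-line at t=0.5312, next y-line at t=0.3000; Δt_x=1.1547, Δt_y=2.0000
    y: enter (2,3) at t=0.3000
    x: enter (3,3) at t=0.5312
    x: enter (4,3) at t=1.6859
    y: enter (4,2) at t=2.3000
    x: enter (5,2) at t=2.8406
    x: enter (6,2) at t=3.9953
    y: enter (6,1) at t=4.3000
    x: enter (7,1) at t=5.1500 ← occupied
  → r_1 = 5.1500
beam 2: φ=-45°, α=60°
  dir = (cos 60°, sin 60°) = (0.5000, 0.8660); from cell (2,4)
  next x-line at t=0.9200, next y-line at t=0.9815; Δt_x=2.0000, Δt_y=1.1547
    x: enter (3,4) at t=0.9200
    y: enter (3,5) at t=0.9815 ← occupied
  → r_2 = 0.9815
beam 3: φ=45°, α=150°
  dir = (cos 150°, sin 150°) = (-0.8660, 0.5000); from cell (2,4)
  next x-line at t=0.6235, next y-line at t=1.7000; Δt_x=1.1547, Δt_y=2.0000
    x: enter (1,4) at t=0.6235 ← occupied
  → r_3 = 0.6235
beam 4: φ=135°, α=240°
  dir = (cos 240°, sin 240°) = (-0.5000, -0.8660); from cell (2,4)
  next x-line at t=1.0800, next y-line at t=0.1732; Δt_x=2.0000, Δt_y=1.1547
    y: enter (2,3) at t=0.1732
    x: enter (1,3) at t=1.0800
    y: enter (1,2) at t=1.3279
    y: enter (1,1) at t=2.4826 ← occupied
  → r_4 = 2.4826

ranges = [5.1500, 0.9815, 0.6235, 2.4826]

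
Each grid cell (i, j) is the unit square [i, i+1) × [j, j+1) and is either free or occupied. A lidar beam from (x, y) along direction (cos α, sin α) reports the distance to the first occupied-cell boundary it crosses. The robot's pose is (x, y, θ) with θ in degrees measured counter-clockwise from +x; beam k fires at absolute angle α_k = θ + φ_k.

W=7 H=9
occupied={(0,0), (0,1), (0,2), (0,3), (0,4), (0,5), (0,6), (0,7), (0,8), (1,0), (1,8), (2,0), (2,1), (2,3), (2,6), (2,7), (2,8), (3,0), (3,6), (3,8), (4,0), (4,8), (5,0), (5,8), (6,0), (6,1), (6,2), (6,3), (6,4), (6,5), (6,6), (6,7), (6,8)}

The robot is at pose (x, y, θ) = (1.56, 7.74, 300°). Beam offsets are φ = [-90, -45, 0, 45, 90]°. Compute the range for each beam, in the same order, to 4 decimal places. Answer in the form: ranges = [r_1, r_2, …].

ranges = [0.6466, 2.1637, 0.8800, 0.4555, 0.5081]

beam 1: φ=-90°, α=210°
  cosα=-0.8660 sinα=-0.5000 | (1,7) | tMaxX 0.6466 tMaxY 1.4800 | tΔX 1.1547 tΔY 2.0000
    t=0.6466 [x] (0,7) — stop
  → r_1 = 0.6466
beam 2: φ=-45°, α=255°
  cosα=-0.2588 sinα=-0.9659 | (1,7) | tMaxX 2.1637 tMaxY 0.7661 | tΔX 3.8637 tΔY 1.0353
    t=0.7661 [y] (1,6)
    t=1.8014 [y] (1,5)
    t=2.1637 [x] (0,5) — stop
  → r_2 = 2.1637
beam 3: φ=0°, α=300°
  cosα=0.5000 sinα=-0.8660 | (1,7) | tMaxX 0.8800 tMaxY 0.8545 | tΔX 2.0000 tΔY 1.1547
    t=0.8545 [y] (1,6)
    t=0.8800 [x] (2,6) — stop
  → r_3 = 0.8800
beam 4: φ=45°, α=345°
  cosα=0.9659 sinα=-0.2588 | (1,7) | tMaxX 0.4555 tMaxY 2.8591 | tΔX 1.0353 tΔY 3.8637
    t=0.4555 [x] (2,7) — stop
  → r_4 = 0.4555
beam 5: φ=90°, α=30°
  cosα=0.8660 sinα=0.5000 | (1,7) | tMaxX 0.5081 tMaxY 0.5200 | tΔX 1.1547 tΔY 2.0000
    t=0.5081 [x] (2,7) — stop
  → r_5 = 0.5081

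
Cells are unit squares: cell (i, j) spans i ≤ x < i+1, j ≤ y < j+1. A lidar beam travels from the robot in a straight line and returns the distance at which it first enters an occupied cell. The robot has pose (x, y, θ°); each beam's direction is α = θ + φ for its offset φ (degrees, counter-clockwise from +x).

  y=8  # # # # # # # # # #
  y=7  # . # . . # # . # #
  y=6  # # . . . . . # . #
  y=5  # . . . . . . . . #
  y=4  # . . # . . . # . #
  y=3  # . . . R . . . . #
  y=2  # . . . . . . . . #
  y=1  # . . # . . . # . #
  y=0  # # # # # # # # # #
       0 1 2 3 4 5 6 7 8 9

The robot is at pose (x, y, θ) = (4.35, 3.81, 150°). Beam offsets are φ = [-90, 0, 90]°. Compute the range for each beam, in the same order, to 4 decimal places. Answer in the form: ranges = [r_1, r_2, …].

ranges = [3.6835, 0.4041, 2.0900]

beam 1: φ=-90°, α=60°
  direction (0.5000, 0.8660); cell (4,3); t to first gridline: x 1.3000, y 0.2194 (then +2.0000 / +1.1547)
    (4,4) via y @ 0.2194
    (5,4) via x @ 1.3000
    (5,5) via y @ 1.3741
    (5,6) via y @ 2.5288
    (6,6) via x @ 3.3000
    (6,7) via y @ 3.6835  # hit
  → r_1 = 3.6835
beam 2: φ=0°, α=150°
  direction (-0.8660, 0.5000); cell (4,3); t to first gridline: x 0.4041, y 0.3800 (then +1.1547 / +2.0000)
    (4,4) via y @ 0.3800
    (3,4) via x @ 0.4041  # hit
  → r_2 = 0.4041
beam 3: φ=90°, α=240°
  direction (-0.5000, -0.8660); cell (4,3); t to first gridline: x 0.7000, y 0.9353 (then +2.0000 / +1.1547)
    (3,3) via x @ 0.7000
    (3,2) via y @ 0.9353
    (3,1) via y @ 2.0900  # hit
  → r_3 = 2.0900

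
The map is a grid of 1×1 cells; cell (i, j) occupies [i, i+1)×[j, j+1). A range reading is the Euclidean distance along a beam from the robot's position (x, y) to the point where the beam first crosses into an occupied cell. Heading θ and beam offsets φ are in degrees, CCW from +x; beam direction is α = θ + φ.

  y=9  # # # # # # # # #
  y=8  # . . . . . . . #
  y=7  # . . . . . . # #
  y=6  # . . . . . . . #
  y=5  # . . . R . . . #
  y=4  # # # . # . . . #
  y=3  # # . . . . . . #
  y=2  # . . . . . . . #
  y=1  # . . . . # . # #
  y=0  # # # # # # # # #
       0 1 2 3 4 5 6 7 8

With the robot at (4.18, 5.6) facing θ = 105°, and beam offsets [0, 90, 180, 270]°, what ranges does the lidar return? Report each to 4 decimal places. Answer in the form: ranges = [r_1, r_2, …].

ranges = [3.5199, 2.3182, 0.6212, 3.9548]

beam 1: φ=0°, α=105°
  cosα=-0.2588 sinα=0.9659 | (4,5) | tMaxX 0.6955 tMaxY 0.4141 | tΔX 3.8637 tΔY 1.0353
    t=0.4141 [y] (4,6)
    t=0.6955 [x] (3,6)
    t=1.4494 [y] (3,7)
    t=2.4847 [y] (3,8)
    t=3.5199 [y] (3,9) — stop
  → r_1 = 3.5199
beam 2: φ=90°, α=195°
  cosα=-0.9659 sinα=-0.2588 | (4,5) | tMaxX 0.1863 tMaxY 2.3182 | tΔX 1.0353 tΔY 3.8637
    t=0.1863 [x] (3,5)
    t=1.2216 [x] (2,5)
    t=2.2569 [x] (1,5)
    t=2.3182 [y] (1,4) — stop
  → r_2 = 2.3182
beam 3: φ=180°, α=285°
  cosα=0.2588 sinα=-0.9659 | (4,5) | tMaxX 3.1682 tMaxY 0.6212 | tΔX 3.8637 tΔY 1.0353
    t=0.6212 [y] (4,4) — stop
  → r_3 = 0.6212
beam 4: φ=270°, α=15°
  cosα=0.9659 sinα=0.2588 | (4,5) | tMaxX 0.8489 tMaxY 1.5455 | tΔX 1.0353 tΔY 3.8637
    t=0.8489 [x] (5,5)
    t=1.5455 [y] (5,6)
    t=1.8842 [x] (6,6)
    t=2.9195 [x] (7,6)
    t=3.9548 [x] (8,6) — stop
  → r_4 = 3.9548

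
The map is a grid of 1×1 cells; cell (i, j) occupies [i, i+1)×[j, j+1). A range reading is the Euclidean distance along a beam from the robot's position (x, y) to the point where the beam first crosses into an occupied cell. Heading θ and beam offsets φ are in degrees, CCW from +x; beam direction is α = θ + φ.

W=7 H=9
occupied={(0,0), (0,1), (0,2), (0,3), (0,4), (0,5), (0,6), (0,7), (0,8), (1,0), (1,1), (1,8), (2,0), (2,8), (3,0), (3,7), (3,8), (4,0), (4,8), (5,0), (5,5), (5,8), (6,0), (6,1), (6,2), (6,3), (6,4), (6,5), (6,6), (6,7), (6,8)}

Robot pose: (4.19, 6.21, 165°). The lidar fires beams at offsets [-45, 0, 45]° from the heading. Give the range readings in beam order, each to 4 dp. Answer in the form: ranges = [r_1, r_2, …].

beam 1: φ=-45°, α=120°
  cosα=-0.5000 sinα=0.8660 | (4,6) | tMaxX 0.3800 tMaxY 0.9122 | tΔX 2.0000 tΔY 1.1547
    t=0.3800 [x] (3,6)
    t=0.9122 [y] (3,7) — stop
  → r_1 = 0.9122
beam 2: φ=0°, α=165°
  cosα=-0.9659 sinα=0.2588 | (4,6) | tMaxX 0.1967 tMaxY 3.0523 | tΔX 1.0353 tΔY 3.8637
    t=0.1967 [x] (3,6)
    t=1.2320 [x] (2,6)
    t=2.2673 [x] (1,6)
    t=3.0523 [y] (1,7)
    t=3.3025 [x] (0,7) — stop
  → r_2 = 3.3025
beam 3: φ=45°, α=210°
  cosα=-0.8660 sinα=-0.5000 | (4,6) | tMaxX 0.2194 tMaxY 0.4200 | tΔX 1.1547 tΔY 2.0000
    t=0.2194 [x] (3,6)
    t=0.4200 [y] (3,5)
    t=1.3741 [x] (2,5)
    t=2.4200 [y] (2,4)
    t=2.5288 [x] (1,4)
    t=3.6835 [x] (0,4) — stop
  → r_3 = 3.6835

ranges = [0.9122, 3.3025, 3.6835]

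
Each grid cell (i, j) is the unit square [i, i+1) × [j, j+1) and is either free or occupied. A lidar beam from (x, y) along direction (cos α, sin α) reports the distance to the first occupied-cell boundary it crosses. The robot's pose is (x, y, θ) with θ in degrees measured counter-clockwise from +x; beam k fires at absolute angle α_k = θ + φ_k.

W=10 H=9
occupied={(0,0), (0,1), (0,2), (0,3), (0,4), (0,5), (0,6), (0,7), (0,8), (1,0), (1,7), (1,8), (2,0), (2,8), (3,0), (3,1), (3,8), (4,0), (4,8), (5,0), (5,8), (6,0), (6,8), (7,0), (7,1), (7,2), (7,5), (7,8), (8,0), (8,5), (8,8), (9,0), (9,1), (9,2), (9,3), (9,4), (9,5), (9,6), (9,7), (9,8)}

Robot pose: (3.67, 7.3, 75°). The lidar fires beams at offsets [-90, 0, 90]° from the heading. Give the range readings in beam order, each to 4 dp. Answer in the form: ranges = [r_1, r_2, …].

beam 1: φ=-90°, α=345°
  d=(0.9659,-0.2588)  start (3,7)  tX=0.3416 tY=1.1591  stride 1/|dx|=1.0353 1/|dy|=3.8637
    cross x-line → (4,7), t=0.3416
    cross y-line → (4,6), t=1.1591
    cross x-line → (5,6), t=1.3769
    cross x-line → (6,6), t=2.4122
    cross x-line → (7,6), t=3.4475
    cross x-line → (8,6), t=4.4827
    cross y-line → (8,5), t=5.0228 (wall)
  → r_1 = 5.0228
beam 2: φ=0°, α=75°
  d=(0.2588,0.9659)  start (3,7)  tX=1.2750 tY=0.7247  stride 1/|dx|=3.8637 1/|dy|=1.0353
    cross y-line → (3,8), t=0.7247 (wall)
  → r_2 = 0.7247
beam 3: φ=90°, α=165°
  d=(-0.9659,0.2588)  start (3,7)  tX=0.6936 tY=2.7046  stride 1/|dx|=1.0353 1/|dy|=3.8637
    cross x-line → (2,7), t=0.6936
    cross x-line → (1,7), t=1.7289 (wall)
  → r_3 = 1.7289

ranges = [5.0228, 0.7247, 1.7289]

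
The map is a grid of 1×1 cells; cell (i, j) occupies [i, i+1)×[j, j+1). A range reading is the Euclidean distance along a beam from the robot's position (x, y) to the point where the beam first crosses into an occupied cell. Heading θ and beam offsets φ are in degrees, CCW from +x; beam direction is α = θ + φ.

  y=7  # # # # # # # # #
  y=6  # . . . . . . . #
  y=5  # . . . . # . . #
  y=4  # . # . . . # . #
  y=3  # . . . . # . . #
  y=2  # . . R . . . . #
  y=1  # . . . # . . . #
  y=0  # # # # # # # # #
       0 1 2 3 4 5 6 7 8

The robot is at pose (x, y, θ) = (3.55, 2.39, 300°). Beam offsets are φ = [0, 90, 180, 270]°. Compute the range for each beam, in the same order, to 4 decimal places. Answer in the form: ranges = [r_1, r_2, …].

ranges = [0.9000, 1.6743, 1.8591, 2.7800]

beam 1: φ=0°, α=300°
  cosα=0.5000 sinα=-0.8660 | (3,2) | tMaxX 0.9000 tMaxY 0.4503 | tΔX 2.0000 tΔY 1.1547
    t=0.4503 [y] (3,1)
    t=0.9000 [x] (4,1) — stop
  → r_1 = 0.9000
beam 2: φ=90°, α=30°
  cosα=0.8660 sinα=0.5000 | (3,2) | tMaxX 0.5196 tMaxY 1.2200 | tΔX 1.1547 tΔY 2.0000
    t=0.5196 [x] (4,2)
    t=1.2200 [y] (4,3)
    t=1.6743 [x] (5,3) — stop
  → r_2 = 1.6743
beam 3: φ=180°, α=120°
  cosα=-0.5000 sinα=0.8660 | (3,2) | tMaxX 1.1000 tMaxY 0.7044 | tΔX 2.0000 tΔY 1.1547
    t=0.7044 [y] (3,3)
    t=1.1000 [x] (2,3)
    t=1.8591 [y] (2,4) — stop
  → r_3 = 1.8591
beam 4: φ=270°, α=210°
  cosα=-0.8660 sinα=-0.5000 | (3,2) | tMaxX 0.6351 tMaxY 0.7800 | tΔX 1.1547 tΔY 2.0000
    t=0.6351 [x] (2,2)
    t=0.7800 [y] (2,1)
    t=1.7898 [x] (1,1)
    t=2.7800 [y] (1,0) — stop
  → r_4 = 2.7800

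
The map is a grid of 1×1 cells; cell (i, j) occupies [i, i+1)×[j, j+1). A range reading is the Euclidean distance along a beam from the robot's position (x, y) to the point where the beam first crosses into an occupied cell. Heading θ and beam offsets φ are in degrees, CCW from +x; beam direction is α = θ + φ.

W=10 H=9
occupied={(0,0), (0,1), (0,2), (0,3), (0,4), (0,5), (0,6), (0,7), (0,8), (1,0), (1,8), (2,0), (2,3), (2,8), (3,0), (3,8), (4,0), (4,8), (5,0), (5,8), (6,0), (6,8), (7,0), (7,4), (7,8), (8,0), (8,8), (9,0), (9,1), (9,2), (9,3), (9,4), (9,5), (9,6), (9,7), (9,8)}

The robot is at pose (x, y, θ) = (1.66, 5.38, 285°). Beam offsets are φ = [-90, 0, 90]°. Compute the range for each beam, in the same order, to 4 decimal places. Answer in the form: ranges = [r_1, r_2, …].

ranges = [0.6833, 1.4287, 7.5989]

beam 1: φ=-90°, α=195°
  d=(-0.9659,-0.2588)  start (1,5)  tX=0.6833 tY=1.4682  stride 1/|dx|=1.0353 1/|dy|=3.8637
    cross x-line → (0,5), t=0.6833 (wall)
  → r_1 = 0.6833
beam 2: φ=0°, α=285°
  d=(0.2588,-0.9659)  start (1,5)  tX=1.3137 tY=0.3934  stride 1/|dx|=3.8637 1/|dy|=1.0353
    cross y-line → (1,4), t=0.3934
    cross x-line → (2,4), t=1.3137
    cross y-line → (2,3), t=1.4287 (wall)
  → r_2 = 1.4287
beam 3: φ=90°, α=15°
  d=(0.9659,0.2588)  start (1,5)  tX=0.3520 tY=2.3955  stride 1/|dx|=1.0353 1/|dy|=3.8637
    cross x-line → (2,5), t=0.3520
    cross x-line → (3,5), t=1.3873
    cross y-line → (3,6), t=2.3955
    cross x-line → (4,6), t=2.4225
    cross x-line → (5,6), t=3.4578
    cross x-line → (6,6), t=4.4931
    cross x-line → (7,6), t=5.5284
    cross y-line → (7,7), t=6.2592
    cross x-line → (8,7), t=6.5637
    cross x-line → (9,7), t=7.5989 (wall)
  → r_3 = 7.5989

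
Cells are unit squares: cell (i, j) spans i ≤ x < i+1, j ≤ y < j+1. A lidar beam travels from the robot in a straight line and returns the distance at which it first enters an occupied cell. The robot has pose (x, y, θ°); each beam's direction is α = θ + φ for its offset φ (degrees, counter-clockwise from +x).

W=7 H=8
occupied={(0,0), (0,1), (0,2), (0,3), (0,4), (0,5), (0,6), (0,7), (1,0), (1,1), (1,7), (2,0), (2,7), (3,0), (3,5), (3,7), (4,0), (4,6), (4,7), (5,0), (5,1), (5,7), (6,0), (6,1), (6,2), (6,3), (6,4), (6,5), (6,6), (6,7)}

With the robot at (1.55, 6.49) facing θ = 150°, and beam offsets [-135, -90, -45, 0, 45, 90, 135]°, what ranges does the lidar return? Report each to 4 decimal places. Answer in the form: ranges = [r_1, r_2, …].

ranges = [1.9705, 0.5889, 0.5280, 0.6351, 0.5694, 1.1000, 5.6837]

beam 1: φ=-135°, α=15°
  d=(0.9659,0.2588)  start (1,6)  tX=0.4659 tY=1.9705  stride 1/|dx|=1.0353 1/|dy|=3.8637
    cross x-line → (2,6), t=0.4659
    cross x-line → (3,6), t=1.5012
    cross y-line → (3,7), t=1.9705 (wall)
  → r_1 = 1.9705
beam 2: φ=-90°, α=60°
  d=(0.5000,0.8660)  start (1,6)  tX=0.9000 tY=0.5889  stride 1/|dx|=2.0000 1/|dy|=1.1547
    cross y-line → (1,7), t=0.5889 (wall)
  → r_2 = 0.5889
beam 3: φ=-45°, α=105°
  d=(-0.2588,0.9659)  start (1,6)  tX=2.1250 tY=0.5280  stride 1/|dx|=3.8637 1/|dy|=1.0353
    cross y-line → (1,7), t=0.5280 (wall)
  → r_3 = 0.5280
beam 4: φ=0°, α=150°
  d=(-0.8660,0.5000)  start (1,6)  tX=0.6351 tY=1.0200  stride 1/|dx|=1.1547 1/|dy|=2.0000
    cross x-line → (0,6), t=0.6351 (wall)
  → r_4 = 0.6351
beam 5: φ=45°, α=195°
  d=(-0.9659,-0.2588)  start (1,6)  tX=0.5694 tY=1.8932  stride 1/|dx|=1.0353 1/|dy|=3.8637
    cross x-line → (0,6), t=0.5694 (wall)
  → r_5 = 0.5694
beam 6: φ=90°, α=240°
  d=(-0.5000,-0.8660)  start (1,6)  tX=1.1000 tY=0.5658  stride 1/|dx|=2.0000 1/|dy|=1.1547
    cross y-line → (1,5), t=0.5658
    cross x-line → (0,5), t=1.1000 (wall)
  → r_6 = 1.1000
beam 7: φ=135°, α=285°
  d=(0.2588,-0.9659)  start (1,6)  tX=1.7387 tY=0.5073  stride 1/|dx|=3.8637 1/|dy|=1.0353
    cross y-line → (1,5), t=0.5073
    cross y-line → (1,4), t=1.5426
    cross x-line → (2,4), t=1.7387
    cross y-line → (2,3), t=2.5778
    cross y-line → (2,2), t=3.6131
    cross y-line → (2,1), t=4.6484
    cross x-line → (3,1), t=5.6024
    cross y-line → (3,0), t=5.6837 (wall)
  → r_7 = 5.6837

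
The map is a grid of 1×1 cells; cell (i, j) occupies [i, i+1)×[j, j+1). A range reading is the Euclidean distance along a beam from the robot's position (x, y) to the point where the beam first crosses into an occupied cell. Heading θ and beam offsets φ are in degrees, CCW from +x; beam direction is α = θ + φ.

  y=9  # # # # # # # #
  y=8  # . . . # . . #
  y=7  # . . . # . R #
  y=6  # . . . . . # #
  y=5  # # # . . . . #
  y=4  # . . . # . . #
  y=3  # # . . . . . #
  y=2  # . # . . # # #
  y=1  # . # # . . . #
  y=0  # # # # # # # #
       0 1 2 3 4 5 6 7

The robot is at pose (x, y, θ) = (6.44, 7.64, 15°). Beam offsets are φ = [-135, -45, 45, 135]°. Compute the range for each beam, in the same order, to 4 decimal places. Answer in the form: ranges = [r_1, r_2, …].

ranges = [0.7390, 0.6466, 1.1200, 1.6628]

beam 1: φ=-135°, α=240°
  dir = (cos 240°, sin 240°) = (-0.5000, -0.8660); from cell (6,7)
  next x-line at t=0.8800, next y-line at t=0.7390; Δt_x=2.0000, Δt_y=1.1547
    y: enter (6,6) at t=0.7390 ← occupied
  → r_1 = 0.7390
beam 2: φ=-45°, α=330°
  dir = (cos 330°, sin 330°) = (0.8660, -0.5000); from cell (6,7)
  next x-line at t=0.6466, next y-line at t=1.2800; Δt_x=1.1547, Δt_y=2.0000
    x: enter (7,7) at t=0.6466 ← occupied
  → r_2 = 0.6466
beam 3: φ=45°, α=60°
  dir = (cos 60°, sin 60°) = (0.5000, 0.8660); from cell (6,7)
  next x-line at t=1.1200, next y-line at t=0.4157; Δt_x=2.0000, Δt_y=1.1547
    y: enter (6,8) at t=0.4157
    x: enter (7,8) at t=1.1200 ← occupied
  → r_3 = 1.1200
beam 4: φ=135°, α=150°
  dir = (cos 150°, sin 150°) = (-0.8660, 0.5000); from cell (6,7)
  next x-line at t=0.5081, next y-line at t=0.7200; Δt_x=1.1547, Δt_y=2.0000
    x: enter (5,7) at t=0.5081
    y: enter (5,8) at t=0.7200
    x: enter (4,8) at t=1.6628 ← occupied
  → r_4 = 1.6628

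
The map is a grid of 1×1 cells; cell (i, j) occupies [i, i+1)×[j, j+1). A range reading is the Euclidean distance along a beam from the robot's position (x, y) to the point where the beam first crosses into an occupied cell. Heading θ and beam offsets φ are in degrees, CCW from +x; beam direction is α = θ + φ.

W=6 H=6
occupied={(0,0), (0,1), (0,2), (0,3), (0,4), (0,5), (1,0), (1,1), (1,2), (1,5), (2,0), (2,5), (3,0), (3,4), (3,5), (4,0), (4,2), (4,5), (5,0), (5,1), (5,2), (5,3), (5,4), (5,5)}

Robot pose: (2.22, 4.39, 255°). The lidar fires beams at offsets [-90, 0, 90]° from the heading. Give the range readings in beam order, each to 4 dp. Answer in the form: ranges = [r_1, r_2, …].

beam 1: φ=-90°, α=165°
  cosα=-0.9659 sinα=0.2588 | (2,4) | tMaxX 0.2278 tMaxY 2.3569 | tΔX 1.0353 tΔY 3.8637
    t=0.2278 [x] (1,4)
    t=1.2630 [x] (0,4) — stop
  → r_1 = 1.2630
beam 2: φ=0°, α=255°
  cosα=-0.2588 sinα=-0.9659 | (2,4) | tMaxX 0.8500 tMaxY 0.4038 | tΔX 3.8637 tΔY 1.0353
    t=0.4038 [y] (2,3)
    t=0.8500 [x] (1,3)
    t=1.4390 [y] (1,2) — stop
  → r_2 = 1.4390
beam 3: φ=90°, α=345°
  cosα=0.9659 sinα=-0.2588 | (2,4) | tMaxX 0.8075 tMaxY 1.5068 | tΔX 1.0353 tΔY 3.8637
    t=0.8075 [x] (3,4) — stop
  → r_3 = 0.8075

ranges = [1.2630, 1.4390, 0.8075]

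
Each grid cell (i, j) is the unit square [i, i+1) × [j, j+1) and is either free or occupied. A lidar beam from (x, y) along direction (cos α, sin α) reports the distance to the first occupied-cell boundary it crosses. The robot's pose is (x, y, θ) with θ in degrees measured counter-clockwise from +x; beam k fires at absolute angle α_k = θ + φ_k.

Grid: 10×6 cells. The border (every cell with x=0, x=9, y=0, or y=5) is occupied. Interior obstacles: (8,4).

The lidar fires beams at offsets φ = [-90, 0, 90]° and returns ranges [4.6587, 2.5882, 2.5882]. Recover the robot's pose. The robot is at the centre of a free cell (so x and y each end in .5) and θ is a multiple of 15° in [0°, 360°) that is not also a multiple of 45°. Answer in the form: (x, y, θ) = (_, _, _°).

The pose lattice has 31·16 = 496 candidates. Test each by forward raycasting.
  (1.5, 4.5, 285°): beam 1 = 0.5176 ≠ 4.6587 ✗
  (2.5, 4.5, 30°): beam 1 = 4.0415 ≠ 4.6587 ✗
  (5.5, 3.5, 150°): beam 1 = 1.7321 ≠ 4.6587 ✗
  (2.5, 3.5, 300°): beam 1 = 1.7321 ≠ 4.6587 ✗
  …
  (5.5, 3.5, 285°): r_1=4.6587, r_2=2.5882, r_3=2.5882 — all match ✓
No second candidate reproduces the full scan.

(x, y, θ) = (5.5, 3.5, 285°)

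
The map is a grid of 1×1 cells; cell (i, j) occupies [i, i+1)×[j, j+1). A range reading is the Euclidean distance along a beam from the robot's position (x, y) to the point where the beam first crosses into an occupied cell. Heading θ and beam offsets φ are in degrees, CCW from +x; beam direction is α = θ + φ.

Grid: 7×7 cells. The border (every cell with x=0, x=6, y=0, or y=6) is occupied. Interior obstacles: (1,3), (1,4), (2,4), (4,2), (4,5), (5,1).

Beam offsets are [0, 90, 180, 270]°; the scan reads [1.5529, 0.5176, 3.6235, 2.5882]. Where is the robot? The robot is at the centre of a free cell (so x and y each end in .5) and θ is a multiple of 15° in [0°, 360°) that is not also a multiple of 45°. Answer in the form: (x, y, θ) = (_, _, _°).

Enumerate (i+0.5, j+0.5, θ) over the 19 free cells and 16 admissible headings. For each, cast all 4 beams and compare to the given ranges.
  (1.5, 2.5, 210°): beam 1 = 0.5774 ≠ 1.5529 ✗
  (5.5, 5.5, 105°): beam 1 = 0.5176 ≠ 1.5529 ✗
  (2.5, 5.5, 240°): beam 1 = 0.5774 ≠ 1.5529 ✗
  (3.5, 5.5, 300°): beam 1 = 2.8868 ≠ 1.5529 ✗
  …
  (3.5, 4.5, 75°): r_1=1.5529, r_2=0.5176, r_3=3.6235, r_4=2.5882 — all match ✓
No second candidate reproduces the full scan.

(x, y, θ) = (3.5, 4.5, 75°)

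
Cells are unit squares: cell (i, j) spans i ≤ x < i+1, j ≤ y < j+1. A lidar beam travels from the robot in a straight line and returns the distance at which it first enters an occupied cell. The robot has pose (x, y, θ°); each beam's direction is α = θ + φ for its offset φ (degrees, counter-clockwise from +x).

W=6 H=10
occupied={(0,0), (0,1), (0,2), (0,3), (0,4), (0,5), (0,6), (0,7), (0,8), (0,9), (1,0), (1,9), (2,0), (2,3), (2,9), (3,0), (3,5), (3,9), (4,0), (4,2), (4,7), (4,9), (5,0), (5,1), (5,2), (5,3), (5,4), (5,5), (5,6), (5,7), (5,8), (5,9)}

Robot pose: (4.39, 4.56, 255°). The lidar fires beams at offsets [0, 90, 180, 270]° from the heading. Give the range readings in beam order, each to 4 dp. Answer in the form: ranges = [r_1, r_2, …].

ranges = [3.6856, 0.6315, 2.3569, 3.5096]

beam 1: φ=0°, α=255°
  d=(-0.2588,-0.9659)  start (4,4)  tX=1.5068 tY=0.5798  stride 1/|dx|=3.8637 1/|dy|=1.0353
    cross y-line → (4,3), t=0.5798
    cross x-line → (3,3), t=1.5068
    cross y-line → (3,2), t=1.6150
    cross y-line → (3,1), t=2.6503
    cross y-line → (3,0), t=3.6856 (wall)
  → r_1 = 3.6856
beam 2: φ=90°, α=345°
  d=(0.9659,-0.2588)  start (4,4)  tX=0.6315 tY=2.1637  stride 1/|dx|=1.0353 1/|dy|=3.8637
    cross x-line → (5,4), t=0.6315 (wall)
  → r_2 = 0.6315
beam 3: φ=180°, α=75°
  d=(0.2588,0.9659)  start (4,4)  tX=2.3569 tY=0.4555  stride 1/|dx|=3.8637 1/|dy|=1.0353
    cross y-line → (4,5), t=0.4555
    cross y-line → (4,6), t=1.4908
    cross x-line → (5,6), t=2.3569 (wall)
  → r_3 = 2.3569
beam 4: φ=270°, α=165°
  d=(-0.9659,0.2588)  start (4,4)  tX=0.4038 tY=1.7000  stride 1/|dx|=1.0353 1/|dy|=3.8637
    cross x-line → (3,4), t=0.4038
    cross x-line → (2,4), t=1.4390
    cross y-line → (2,5), t=1.7000
    cross x-line → (1,5), t=2.4743
    cross x-line → (0,5), t=3.5096 (wall)
  → r_4 = 3.5096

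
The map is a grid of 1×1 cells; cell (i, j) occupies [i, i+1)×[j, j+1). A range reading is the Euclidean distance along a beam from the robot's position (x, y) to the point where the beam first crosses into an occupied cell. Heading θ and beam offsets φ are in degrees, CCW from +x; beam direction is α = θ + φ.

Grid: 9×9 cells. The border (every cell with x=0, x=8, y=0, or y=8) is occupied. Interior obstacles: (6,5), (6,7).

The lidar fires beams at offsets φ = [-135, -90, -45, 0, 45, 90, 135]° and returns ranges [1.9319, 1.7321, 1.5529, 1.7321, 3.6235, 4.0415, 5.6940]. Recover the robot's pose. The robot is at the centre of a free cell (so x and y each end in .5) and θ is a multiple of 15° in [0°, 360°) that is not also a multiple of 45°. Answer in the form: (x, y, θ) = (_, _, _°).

Enumerate (i+0.5, j+0.5, θ) over the 47 free cells and 16 admissible headings. For each, cast all 7 beams and compare to the given ranges.
  (4.5, 5.5, 60°): beam 1 = 4.6587 ≠ 1.9319 ✗
  (6.5, 6.5, 330°): beam 1 = 5.6940 ≠ 1.9319 ✗
  (5.5, 7.5, 300°): beam 2 = 5.1962 ≠ 1.7321 ✗
  (4.5, 1.5, 210°): beam 1 = 5.7956 ≠ 1.9319 ✗
  …
  (4.5, 6.5, 120°): r_1=1.9319, r_2=1.7321, r_3=1.5529, r_4=1.7321, r_5=3.6235, r_6=4.0415, r_7=5.6940 — all match ✓
Unique over the lattice → pose = (4.5, 6.5, 120°).

(x, y, θ) = (4.5, 6.5, 120°)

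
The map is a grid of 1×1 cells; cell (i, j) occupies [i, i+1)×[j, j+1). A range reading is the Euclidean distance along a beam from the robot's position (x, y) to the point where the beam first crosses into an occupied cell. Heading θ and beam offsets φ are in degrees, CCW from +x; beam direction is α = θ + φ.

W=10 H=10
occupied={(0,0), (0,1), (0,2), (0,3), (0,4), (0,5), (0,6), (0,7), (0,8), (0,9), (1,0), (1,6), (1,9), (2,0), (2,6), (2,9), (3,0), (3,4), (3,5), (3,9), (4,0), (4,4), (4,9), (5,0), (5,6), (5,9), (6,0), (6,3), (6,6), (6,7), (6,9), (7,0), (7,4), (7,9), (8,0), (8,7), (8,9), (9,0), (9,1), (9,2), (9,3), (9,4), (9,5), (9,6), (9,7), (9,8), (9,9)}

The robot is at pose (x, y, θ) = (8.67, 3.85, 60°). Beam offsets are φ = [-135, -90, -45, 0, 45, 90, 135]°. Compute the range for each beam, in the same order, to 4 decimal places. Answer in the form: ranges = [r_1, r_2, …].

ranges = [1.2750, 0.3811, 0.3416, 0.6600, 5.3317, 0.7736, 1.7289]

beam 1: φ=-135°, α=285°
  dir = (cos 285°, sin 285°) = (0.2588, -0.9659); from cell (8,3)
  next x-line at t=1.2750, next y-line at t=0.8800; Δt_x=3.8637, Δt_y=1.0353
    y: enter (8,2) at t=0.8800
    x: enter (9,2) at t=1.2750 ← occupied
  → r_1 = 1.2750
beam 2: φ=-90°, α=330°
  dir = (cos 330°, sin 330°) = (0.8660, -0.5000); from cell (8,3)
  next x-line at t=0.3811, next y-line at t=1.7000; Δt_x=1.1547, Δt_y=2.0000
    x: enter (9,3) at t=0.3811 ← occupied
  → r_2 = 0.3811
beam 3: φ=-45°, α=15°
  dir = (cos 15°, sin 15°) = (0.9659, 0.2588); from cell (8,3)
  next x-line at t=0.3416, next y-line at t=0.5796; Δt_x=1.0353, Δt_y=3.8637
    x: enter (9,3) at t=0.3416 ← occupied
  → r_3 = 0.3416
beam 4: φ=0°, α=60°
  dir = (cos 60°, sin 60°) = (0.5000, 0.8660); from cell (8,3)
  next x-line at t=0.6600, next y-line at t=0.1732; Δt_x=2.0000, Δt_y=1.1547
    y: enter (8,4) at t=0.1732
    x: enter (9,4) at t=0.6600 ← occupied
  → r_4 = 0.6600
beam 5: φ=45°, α=105°
  dir = (cos 105°, sin 105°) = (-0.2588, 0.9659); from cell (8,3)
  next x-line at t=2.5887, next y-line at t=0.1553; Δt_x=3.8637, Δt_y=1.0353
    y: enter (8,4) at t=0.1553
    y: enter (8,5) at t=1.1906
    y: enter (8,6) at t=2.2258
    x: enter (7,6) at t=2.5887
    y: enter (7,7) at t=3.2611
    y: enter (7,8) at t=4.2964
    y: enter (7,9) at t=5.3317 ← occupied
  → r_5 = 5.3317
beam 6: φ=90°, α=150°
  dir = (cos 150°, sin 150°) = (-0.8660, 0.5000); from cell (8,3)
  next x-line at t=0.7736, next y-line at t=0.3000; Δt_x=1.1547, Δt_y=2.0000
    y: enter (8,4) at t=0.3000
    x: enter (7,4) at t=0.7736 ← occupied
  → r_6 = 0.7736
beam 7: φ=135°, α=195°
  dir = (cos 195°, sin 195°) = (-0.9659, -0.2588); from cell (8,3)
  next x-line at t=0.6936, next y-line at t=3.2841; Δt_x=1.0353, Δt_y=3.8637
    x: enter (7,3) at t=0.6936
    x: enter (6,3) at t=1.7289 ← occupied
  → r_7 = 1.7289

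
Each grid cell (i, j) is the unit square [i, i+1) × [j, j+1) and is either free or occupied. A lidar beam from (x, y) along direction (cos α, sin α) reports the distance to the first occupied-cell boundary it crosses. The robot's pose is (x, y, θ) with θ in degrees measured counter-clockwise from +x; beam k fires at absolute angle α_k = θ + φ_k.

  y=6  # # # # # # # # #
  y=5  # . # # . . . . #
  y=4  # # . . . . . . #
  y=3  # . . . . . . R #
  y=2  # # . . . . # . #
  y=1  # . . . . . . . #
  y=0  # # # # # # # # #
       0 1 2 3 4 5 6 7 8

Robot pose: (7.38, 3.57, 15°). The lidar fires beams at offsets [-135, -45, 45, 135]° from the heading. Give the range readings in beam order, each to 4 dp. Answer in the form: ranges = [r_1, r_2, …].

ranges = [0.7600, 0.7159, 1.2400, 3.9029]

beam 1: φ=-135°, α=240°
  direction (-0.5000, -0.8660); cell (7,3); t to first gridline: x 0.7600, y 0.6582 (then +2.0000 / +1.1547)
    (7,2) via y @ 0.6582
    (6,2) via x @ 0.7600  # hit
  → r_1 = 0.7600
beam 2: φ=-45°, α=330°
  direction (0.8660, -0.5000); cell (7,3); t to first gridline: x 0.7159, y 1.1400 (then +1.1547 / +2.0000)
    (8,3) via x @ 0.7159  # hit
  → r_2 = 0.7159
beam 3: φ=45°, α=60°
  direction (0.5000, 0.8660); cell (7,3); t to first gridline: x 1.2400, y 0.4965 (then +2.0000 / +1.1547)
    (7,4) via y @ 0.4965
    (8,4) via x @ 1.2400  # hit
  → r_3 = 1.2400
beam 4: φ=135°, α=150°
  direction (-0.8660, 0.5000); cell (7,3); t to first gridline: x 0.4388, y 0.8600 (then +1.1547 / +2.0000)
    (6,3) via x @ 0.4388
    (6,4) via y @ 0.8600
    (5,4) via x @ 1.5935
    (4,4) via x @ 2.7482
    (4,5) via y @ 2.8600
    (3,5) via x @ 3.9029  # hit
  → r_4 = 3.9029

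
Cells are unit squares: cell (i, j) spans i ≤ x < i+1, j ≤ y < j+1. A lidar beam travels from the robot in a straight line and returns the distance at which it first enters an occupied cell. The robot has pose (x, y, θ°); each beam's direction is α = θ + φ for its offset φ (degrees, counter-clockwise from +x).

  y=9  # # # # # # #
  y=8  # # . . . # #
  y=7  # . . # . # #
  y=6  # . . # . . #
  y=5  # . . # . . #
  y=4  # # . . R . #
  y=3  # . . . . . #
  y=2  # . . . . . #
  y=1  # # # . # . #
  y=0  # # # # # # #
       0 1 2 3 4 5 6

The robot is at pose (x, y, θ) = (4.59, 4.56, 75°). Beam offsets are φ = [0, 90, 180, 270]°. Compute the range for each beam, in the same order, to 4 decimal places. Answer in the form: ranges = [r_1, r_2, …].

ranges = [2.5261, 3.7166, 3.6856, 1.4597]

beam 1: φ=0°, α=75°
  cosα=0.2588 sinα=0.9659 | (4,4) | tMaxX 1.5841 tMaxY 0.4555 | tΔX 3.8637 tΔY 1.0353
    t=0.4555 [y] (4,5)
    t=1.4908 [y] (4,6)
    t=1.5841 [x] (5,6)
    t=2.5261 [y] (5,7) — stop
  → r_1 = 2.5261
beam 2: φ=90°, α=165°
  cosα=-0.9659 sinα=0.2588 | (4,4) | tMaxX 0.6108 tMaxY 1.7000 | tΔX 1.0353 tΔY 3.8637
    t=0.6108 [x] (3,4)
    t=1.6461 [x] (2,4)
    t=1.7000 [y] (2,5)
    t=2.6814 [x] (1,5)
    t=3.7166 [x] (0,5) — stop
  → r_2 = 3.7166
beam 3: φ=180°, α=255°
  cosα=-0.2588 sinα=-0.9659 | (4,4) | tMaxX 2.2796 tMaxY 0.5798 | tΔX 3.8637 tΔY 1.0353
    t=0.5798 [y] (4,3)
    t=1.6150 [y] (4,2)
    t=2.2796 [x] (3,2)
    t=2.6503 [y] (3,1)
    t=3.6856 [y] (3,0) — stop
  → r_3 = 3.6856
beam 4: φ=270°, α=345°
  cosα=0.9659 sinα=-0.2588 | (4,4) | tMaxX 0.4245 tMaxY 2.1637 | tΔX 1.0353 tΔY 3.8637
    t=0.4245 [x] (5,4)
    t=1.4597 [x] (6,4) — stop
  → r_4 = 1.4597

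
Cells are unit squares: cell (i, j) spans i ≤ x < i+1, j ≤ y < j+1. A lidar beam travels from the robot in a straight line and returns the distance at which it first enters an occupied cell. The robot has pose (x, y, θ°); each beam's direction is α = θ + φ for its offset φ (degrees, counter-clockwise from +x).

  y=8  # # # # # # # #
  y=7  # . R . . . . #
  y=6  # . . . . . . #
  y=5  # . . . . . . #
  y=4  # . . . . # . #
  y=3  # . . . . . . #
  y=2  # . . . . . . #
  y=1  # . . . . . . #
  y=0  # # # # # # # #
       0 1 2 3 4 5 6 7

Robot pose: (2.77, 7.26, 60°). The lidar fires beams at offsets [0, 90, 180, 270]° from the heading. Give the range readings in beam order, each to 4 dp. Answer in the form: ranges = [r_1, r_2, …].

beam 1: φ=0°, α=60°
  dir = (cos 60°, sin 60°) = (0.5000, 0.8660); from cell (2,7)
  next x-line at t=0.4600, next y-line at t=0.8545; Δt_x=2.0000, Δt_y=1.1547
    x: enter (3,7) at t=0.4600
    y: enter (3,8) at t=0.8545 ← occupied
  → r_1 = 0.8545
beam 2: φ=90°, α=150°
  dir = (cos 150°, sin 150°) = (-0.8660, 0.5000); from cell (2,7)
  next x-line at t=0.8891, next y-line at t=1.4800; Δt_x=1.1547, Δt_y=2.0000
    x: enter (1,7) at t=0.8891
    y: enter (1,8) at t=1.4800 ← occupied
  → r_2 = 1.4800
beam 3: φ=180°, α=240°
  dir = (cos 240°, sin 240°) = (-0.5000, -0.8660); from cell (2,7)
  next x-line at t=1.5400, next y-line at t=0.3002; Δt_x=2.0000, Δt_y=1.1547
    y: enter (2,6) at t=0.3002
    y: enter (2,5) at t=1.4549
    x: enter (1,5) at t=1.5400
    y: enter (1,4) at t=2.6096
    x: enter (0,4) at t=3.5400 ← occupied
  → r_3 = 3.5400
beam 4: φ=270°, α=330°
  dir = (cos 330°, sin 330°) = (0.8660, -0.5000); from cell (2,7)
  next x-line at t=0.2656, next y-line at t=0.5200; Δt_x=1.1547, Δt_y=2.0000
    x: enter (3,7) at t=0.2656
    y: enter (3,6) at t=0.5200
    x: enter (4,6) at t=1.4203
    y: enter (4,5) at t=2.5200
    x: enter (5,5) at t=2.5750
    x: enter (6,5) at t=3.7297
    y: enter (6,4) at t=4.5200
    x: enter (7,4) at t=4.8844 ← occupied
  → r_4 = 4.8844

ranges = [0.8545, 1.4800, 3.5400, 4.8844]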